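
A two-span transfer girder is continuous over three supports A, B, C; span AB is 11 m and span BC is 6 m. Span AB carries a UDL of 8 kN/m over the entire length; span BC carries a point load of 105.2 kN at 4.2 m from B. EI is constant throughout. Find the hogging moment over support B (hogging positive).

M_B = 108.7 kN·m

Take M_B as the redundant. Released structure: two simple spans AB and BC with a hinge at B.
End slopes at the hinge B, treating each span as simply supported:
  span AB: UDL 8: wL³/(24EI) = 443.7/EI
  span BC: point load 105.2 at a = 4.2: Pab(L + b)/(6LEI) = 172.3/EI
  relative rotation θ_0 = (443.7 + 172.3)/EI = 616/EI
A unit hogging moment at B produces rotation L₁/(3EI) + L₂/(3EI) = 5.667/EI.
Compatibility: M_B·(L₁+L₂)/(3EI) = θ_0, giving M_B = 108.7 kN·m (hogging).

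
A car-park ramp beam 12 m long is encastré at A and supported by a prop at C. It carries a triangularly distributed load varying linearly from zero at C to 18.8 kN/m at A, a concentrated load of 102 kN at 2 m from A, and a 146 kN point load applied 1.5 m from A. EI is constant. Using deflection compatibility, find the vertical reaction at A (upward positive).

R_A = 330.9 kN

Release the roller at C. Primary structure: cantilever fixed at A.
Primary-structure tip deflection at C by superposition:
  triangular load, peak 18.8 at the fixed end: w₀L⁴/(30EI) = 12995/EI
  point load 102 at a = 2: Pa²(3L − a)/(6EI) = 2312/EI
  point load 146 at a = 1.5: Pa²(3L − a)/(6EI) = 1889/EI
  δ_0 = 17195/EI
Tip deflection under a unit load at C: L³/(3EI) = 576/EI.
Compatibility at C: δ_0 − R_C·δ_{CC} = 0, so R_C = 17195/576 = 29.85 kN.
Vertical equilibrium: R_A = ΣP − R_C = 360.8 − 29.85 = 330.9 kN.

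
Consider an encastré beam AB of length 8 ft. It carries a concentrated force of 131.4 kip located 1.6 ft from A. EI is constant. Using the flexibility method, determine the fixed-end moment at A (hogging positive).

Release both end moments; the primary structure is a simply-supported span AB with redundants M_A and M_B.
Simple-span end rotations at A and B under the given loads:
  at A: point load 131.4 at a = 1.6: Pab(L + b)/(6LEI) = 403.7/EI
  at B: point load 131.4 at a = 1.6: Pab(L + a)/(6LEI) = 269.1/EI
  θ_A0 = 403.7/EI,  θ_B0 = 269.1/EI
Flexibility coefficients: a unit moment at one end gives L/(3EI) there and L/(6EI) at the far end, so f₁₁ = f₂₂ = 2.667/EI and f₁₂ = f₂₁ = 1.333/EI.
Compatibility — zero rotation at each built-in end:
  2.667 M_A + 1.333 M_B = 403.7
  1.333 M_A + 2.667 M_B = 269.1
Solving the pair gives M_A = 134.6 kip·ft and M_B = 33.64 kip·ft (hogging).

M_A = 134.6 kip·ft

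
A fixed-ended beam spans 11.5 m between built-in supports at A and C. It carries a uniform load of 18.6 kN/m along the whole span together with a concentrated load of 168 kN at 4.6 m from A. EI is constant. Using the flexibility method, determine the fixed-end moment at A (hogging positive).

Release both end moments; the primary structure is a simply-supported span AC with redundants M_A and M_C.
On the primary (simply-supported) span, the end slopes from the loading are:
  at A: UDL 18.6: wL³/(24EI) = 1179/EI
  at C: UDL 18.6: wL³/(24EI) = 1179/EI
  at A: point load 168 at a = 4.6: Pab(L + b)/(6LEI) = 1422/EI
  at C: point load 168 at a = 4.6: Pab(L + a)/(6LEI) = 1244/EI
  θ_A0 = 2601/EI,  θ_C0 = 2423/EI
Flexibility coefficients: a unit moment at one end gives L/(3EI) there and L/(6EI) at the far end, so f₁₁ = f₂₂ = 3.833/EI and f₁₂ = f₂₁ = 1.917/EI.
Compatibility — zero rotation at each built-in end:
  3.833 M_A + 1.917 M_C = 2601
  1.917 M_A + 3.833 M_C = 2423
Solving the pair gives M_A = 483.2 kN·m and M_C = 390.5 kN·m (hogging).

M_A = 483.2 kN·m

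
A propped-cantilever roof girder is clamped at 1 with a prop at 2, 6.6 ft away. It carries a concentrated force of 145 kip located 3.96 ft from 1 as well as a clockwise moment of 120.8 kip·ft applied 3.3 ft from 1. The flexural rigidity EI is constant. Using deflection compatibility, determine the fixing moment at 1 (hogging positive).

Remove the prop at 2; the released (primary) structure is a cantilever built in at 1.
Primary-structure tip deflection at 2 by superposition:
  point load 145 at a = 3.96: Pa²(3L − a)/(6EI) = 6003/EI
  clockwise couple 120.8 at a = 3.3: M₀a(2L − a)/(2EI) = 1973/EI
  δ_0 = 7976/EI
Flexibility coefficient — unit upward force at 2: δ_{22} = L³/(3EI) = 95.83/EI.
The prop prevents deflection at 2: R_2 = δ_0/δ_{22} = 7976/95.83 = 83.23 kip.
Moment equilibrium about 1: M_1 = Σ(load moments about 1) − R_2·L = 695 − 83.23×6.6 = 145.7 kip·ft.

M_1 = 145.7 kip·ft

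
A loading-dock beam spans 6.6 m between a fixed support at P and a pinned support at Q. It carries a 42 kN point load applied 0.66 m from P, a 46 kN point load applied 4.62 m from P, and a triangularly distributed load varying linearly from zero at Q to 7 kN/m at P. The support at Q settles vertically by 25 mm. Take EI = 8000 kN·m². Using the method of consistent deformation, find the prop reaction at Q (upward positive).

Remove the prop at Q; the released (primary) structure is a cantilever built in at P.
Downward deflection at the released point Q due to the loads:
  point load 42 at a = 0.66: Pa²(3L − a)/(6EI) = 58.36/EI
  point load 46 at a = 4.62: Pa²(3L − a)/(6EI) = 2484/EI
  triangular load, peak 7 at the fixed end: w₀L⁴/(30EI) = 442.7/EI
  δ_0 = 2985/EI
Flexibility coefficient — unit upward force at Q: δ_{QQ} = L³/(3EI) = 95.83/EI.
With EI = 8000 kN·m²: δ_0 = 0.37315 m and δ_{QQ} = 0.011979 m/kN.
Compatibility — the beam at Q must follow the support down by 0.025 m: δ_0 − R_Q·δ_{QQ} = 0.025, so R_Q = (0.37315 − 0.025)/0.011979 = 29.06 kN.

R_Q = 29.06 kN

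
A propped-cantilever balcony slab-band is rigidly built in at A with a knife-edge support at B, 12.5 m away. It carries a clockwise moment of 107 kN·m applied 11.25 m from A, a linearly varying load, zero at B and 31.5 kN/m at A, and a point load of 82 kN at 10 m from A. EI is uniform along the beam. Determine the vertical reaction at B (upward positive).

Remove the prop at B; the released (primary) structure is a cantilever built in at A.
Primary-structure tip deflection at B by superposition:
  clockwise couple 107 at a = 11.25: M₀a(2L − a)/(2EI) = 8276/EI
  triangular load, peak 31.5 at the fixed end: w₀L⁴/(30EI) = 25635/EI
  point load 82 at a = 10: Pa²(3L − a)/(6EI) = 37583/EI
  δ_0 = 71494/EI
Tip deflection under a unit load at B: L³/(3EI) = 651/EI.
The prop prevents deflection at B: R_B = δ_0/δ_{BB} = 71494/651 = 109.8 kN.

R_B = 109.8 kN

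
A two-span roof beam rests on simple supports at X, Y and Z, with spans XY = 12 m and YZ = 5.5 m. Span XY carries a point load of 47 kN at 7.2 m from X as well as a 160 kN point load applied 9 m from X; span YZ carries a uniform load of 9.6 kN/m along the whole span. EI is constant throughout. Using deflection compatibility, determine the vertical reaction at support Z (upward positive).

Release continuity at Y by inserting a hinge; the redundant is the internal moment M_Y. The primary structure is two simply-supported spans XY and YZ.
Rotations at Y on the released spans (each span's end-slope, ×1/EI):
  span XY: point load 47 at a = 7.2: Pab(L + a)/(6LEI) = 433.2/EI
  span XY: point load 160 at a = 9: Pab(L + a)/(6LEI) = 1260/EI
  span YZ: UDL 9.6: wL³/(24EI) = 66.55/EI
  relative rotation θ_0 = (1693 + 66.55)/EI = 1760/EI
A unit hogging moment at Y produces rotation L₁/(3EI) + L₂/(3EI) = 5.833/EI.
Slope continuity at Y: θ_0 = M_Y·5.833/EI, so M_Y = 1760/5.833 = 301.7 kN·m (hogging).
Span YZ, ΣM about Z: R_Y^{YZ}·5.5 = 145.2 + 301.7, so R_Y^{YZ} = 81.25 kN and R_Z = 52.8 − 81.25 = -28.45 kN.

R_Z = -28.45 kN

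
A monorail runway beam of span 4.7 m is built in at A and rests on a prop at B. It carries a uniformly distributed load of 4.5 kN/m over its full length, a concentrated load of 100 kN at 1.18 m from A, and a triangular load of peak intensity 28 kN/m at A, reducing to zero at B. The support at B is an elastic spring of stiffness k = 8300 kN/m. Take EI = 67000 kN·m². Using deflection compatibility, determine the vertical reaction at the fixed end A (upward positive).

Remove the prop at B; the released (primary) structure is a cantilever built in at A.
Primary-structure tip deflection at B by superposition:
  UDL 4.5: wL⁴/(8EI) = 274.5/EI
  point load 100 at a = 1.18: Pa²(3L − a)/(6EI) = 299.8/EI
  triangular load, peak 28 at the fixed end: w₀L⁴/(30EI) = 455.4/EI
  δ_0 = 1030/EI
Tip deflection under a unit load at B: L³/(3EI) = 34.61/EI.
With EI = 67000 kN·m²: δ_0 = 0.015369 m and δ_{BB} = 0.000517 m/kN.
Compatibility — the spring shortens by R_B/k under the reaction it provides: δ_0 − R_B·δ_{BB} = R_B/k. With 1/k = 0.00012 m/kN, R_B = δ_0 / (δ_{BB} + 1/k) = 0.015369 / (0.000517 + 0.00012) = 24.13 kN.
Vertical equilibrium: R_A = ΣP − R_B = 186.9 − 24.13 = 162.8 kN.

R_A = 162.8 kN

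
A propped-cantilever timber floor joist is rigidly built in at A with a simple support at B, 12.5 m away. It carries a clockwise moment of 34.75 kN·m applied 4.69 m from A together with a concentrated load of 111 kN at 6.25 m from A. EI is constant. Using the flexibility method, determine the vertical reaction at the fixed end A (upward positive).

R_A = 73.77 kN

Take the reaction at B as the redundant and release it; the primary structure is a cantilever fixed at A.
Free-end deflection of the primary structure under the applied loading (downward +):
  clockwise couple 34.75 at a = 4.69: M₀a(2L − a)/(2EI) = 1655/EI
  point load 111 at a = 6.25: Pa²(3L − a)/(6EI) = 22583/EI
  δ_0 = 24238/EI
Tip deflection under a unit load at B: L³/(3EI) = 651/EI.
Compatibility at B: δ_0 − R_B·δ_{BB} = 0, so R_B = 24238/651 = 37.23 kN.
Vertical equilibrium: R_A = ΣP − R_B = 111 − 37.23 = 73.77 kN.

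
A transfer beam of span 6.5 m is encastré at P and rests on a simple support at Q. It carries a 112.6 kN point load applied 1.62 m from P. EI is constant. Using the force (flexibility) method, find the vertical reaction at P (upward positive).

Take the reaction at Q as the redundant and release it; the primary structure is a cantilever fixed at P.
Downward deflection at the released point Q due to the loads:
  point load 112.6 at a = 1.62: Pa²(3L − a)/(6EI) = 880.6/EI
Flexibility coefficient — unit upward force at Q: δ_{QQ} = L³/(3EI) = 91.54/EI.
The prop prevents deflection at Q: R_Q = δ_0/δ_{QQ} = 880.6/91.54 = 9.62 kN.
Vertical equilibrium: R_P = ΣP − R_Q = 112.6 − 9.62 = 103 kN.

R_P = 103 kN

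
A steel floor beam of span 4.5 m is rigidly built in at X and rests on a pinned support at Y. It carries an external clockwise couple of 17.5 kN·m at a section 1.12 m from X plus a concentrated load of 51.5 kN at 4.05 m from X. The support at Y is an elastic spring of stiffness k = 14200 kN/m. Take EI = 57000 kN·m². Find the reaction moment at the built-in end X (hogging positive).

M_X = 41.87 kN·m

Choose R_Y as the redundant. The primary structure is the cantilever fixed at X.
Downward deflection at the released point Y due to the loads:
  clockwise couple 17.5 at a = 1.12: M₀a(2L − a)/(2EI) = 77.22/EI
  point load 51.5 at a = 4.05: Pa²(3L − a)/(6EI) = 1330/EI
  δ_0 = 1408/EI
Tip deflection under a unit load at Y: L³/(3EI) = 30.38/EI.
With EI = 57000 kN·m²: δ_0 = 0.024696 m and δ_{YY} = 0.000533 m/kN.
Compatibility — the spring shortens by R_Y/k under the reaction it provides: δ_0 − R_Y·δ_{YY} = R_Y/k. With 1/k = 0.00007 m/kN, R_Y = δ_0 / (δ_{YY} + 1/k) = 0.024696 / (0.000533 + 0.00007) = 40.93 kN.
Moment equilibrium about X: M_X = Σ(load moments about X) − R_Y·L = 226.1 − 40.93×4.5 = 41.87 kN·m.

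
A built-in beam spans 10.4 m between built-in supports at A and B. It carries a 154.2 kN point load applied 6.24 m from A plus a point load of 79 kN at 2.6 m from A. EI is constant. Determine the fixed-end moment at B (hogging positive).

Take the two fixed-end moments M_A, M_B as redundants; the released structure is the simple span AB.
End rotations of the released simple span under the applied load (×1/EI):
  at A: point load 154.2 at a = 6.24: Pab(L + b)/(6LEI) = 934/EI
  at B: point load 154.2 at a = 6.24: Pab(L + a)/(6LEI) = 1067/EI
  at A: point load 79 at a = 2.6: Pab(L + b)/(6LEI) = 467.3/EI
  at B: point load 79 at a = 2.6: Pab(L + a)/(6LEI) = 333.8/EI
  θ_A0 = 1401/EI,  θ_B0 = 1401/EI
Flexibility coefficients: a unit moment at one end gives L/(3EI) there and L/(6EI) at the far end, so f₁₁ = f₂₂ = 3.467/EI and f₁₂ = f₂₁ = 1.733/EI.
Compatibility — zero rotation at each built-in end:
  3.467 M_A + 1.733 M_B = 1401
  1.733 M_A + 3.467 M_B = 1401
Solving the pair gives M_A = 269.5 kN·m and M_B = 269.4 kN·m (hogging).

M_B = 269.4 kN·m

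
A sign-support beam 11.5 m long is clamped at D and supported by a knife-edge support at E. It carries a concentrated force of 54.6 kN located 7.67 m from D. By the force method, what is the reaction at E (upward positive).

Choose R_E as the redundant. The primary structure is the cantilever fixed at D.
Primary-structure tip deflection at E by superposition:
  point load 54.6 at a = 7.67: Pa²(3L − a)/(6EI) = 14363/EI
Flexibility coefficient — unit upward force at E: δ_{EE} = L³/(3EI) = 507/EI.
The prop prevents deflection at E: R_E = δ_0/δ_{EE} = 14363/507 = 28.33 kN.

R_E = 28.33 kN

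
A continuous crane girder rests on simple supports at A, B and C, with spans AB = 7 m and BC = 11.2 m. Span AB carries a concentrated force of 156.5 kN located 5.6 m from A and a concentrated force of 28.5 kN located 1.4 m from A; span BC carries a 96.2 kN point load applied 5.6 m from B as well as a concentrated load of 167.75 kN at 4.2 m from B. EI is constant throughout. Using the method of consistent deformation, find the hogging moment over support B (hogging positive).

M_B = 412.5 kN·m

Release continuity at B by inserting a hinge; the redundant is the internal moment M_B. The primary structure is two simply-supported spans AB and BC.
End slopes at the hinge B, treating each span as simply supported:
  span AB: point load 156.5 at a = 5.6: Pab(L + a)/(6LEI) = 368.1/EI
  span AB: point load 28.5 at a = 1.4: Pab(L + a)/(6LEI) = 44.69/EI
  span BC: point load 96.2 at a = 5.6: Pab(L + b)/(6LEI) = 754.2/EI
  span BC: point load 167.75 at a = 4.2: Pab(L + b)/(6LEI) = 1336/EI
  relative rotation θ_0 = (412.8 + 2090)/EI = 2503/EI
A unit hogging moment at B produces rotation L₁/(3EI) + L₂/(3EI) = 6.067/EI.
Compatibility: M_B·(L₁+L₂)/(3EI) = θ_0, giving M_B = 412.5 kN·m (hogging).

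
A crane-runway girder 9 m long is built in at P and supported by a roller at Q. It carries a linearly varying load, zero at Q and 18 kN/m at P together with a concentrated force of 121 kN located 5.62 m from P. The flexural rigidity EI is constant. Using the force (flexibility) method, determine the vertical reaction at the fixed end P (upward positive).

R_P = 129.8 kN

Remove the prop at Q; the released (primary) structure is a cantilever built in at P.
Free-end deflection of the primary structure under the applied loading (downward +):
  triangular load, peak 18 at the fixed end: w₀L⁴/(30EI) = 3937/EI
  point load 121 at a = 5.62: Pa²(3L − a)/(6EI) = 13618/EI
  δ_0 = 17555/EI
Flexibility coefficient — unit upward force at Q: δ_{QQ} = L³/(3EI) = 243/EI.
The prop prevents deflection at Q: R_Q = δ_0/δ_{QQ} = 17555/243 = 72.24 kN.
Vertical equilibrium: R_P = ΣP − R_Q = 202 − 72.24 = 129.8 kN.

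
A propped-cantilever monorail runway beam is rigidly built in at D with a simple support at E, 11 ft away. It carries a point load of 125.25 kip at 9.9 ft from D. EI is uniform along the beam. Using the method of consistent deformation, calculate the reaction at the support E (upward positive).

Choose R_E as the redundant. The primary structure is the cantilever fixed at D.
Primary-structure tip deflection at E by superposition:
  point load 125.25 at a = 9.9: Pa²(3L − a)/(6EI) = 47262/EI
Tip deflection under a unit load at E: L³/(3EI) = 443.7/EI.
Compatibility at E: δ_0 − R_E·δ_{EE} = 0, so R_E = 47262/443.7 = 106.5 kip.

R_E = 106.5 kip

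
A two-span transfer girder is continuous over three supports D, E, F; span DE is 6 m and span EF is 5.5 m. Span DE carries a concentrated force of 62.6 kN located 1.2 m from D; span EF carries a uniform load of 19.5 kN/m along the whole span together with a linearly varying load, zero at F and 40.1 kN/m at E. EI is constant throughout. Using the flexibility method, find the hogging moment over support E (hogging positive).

Take M_E as the redundant. Released structure: two simple spans DE and EF with a hinge at E.
End slopes at the hinge E, treating each span as simply supported:
  span DE: point load 62.6 at a = 1.2: Pab(L + a)/(6LEI) = 72.12/EI
  span EF: UDL 19.5: wL³/(24EI) = 135.2/EI
  span EF: triangular load, peak 40.1: w₀L³/(45EI) = 148.3/EI
  relative rotation θ_0 = (72.12 + 283.4)/EI = 355.6/EI
A unit hogging moment at E produces rotation L₁/(3EI) + L₂/(3EI) = 3.833/EI.
Compatibility: M_E·(L₁+L₂)/(3EI) = θ_0, giving M_E = 92.75 kN·m (hogging).

M_E = 92.75 kN·m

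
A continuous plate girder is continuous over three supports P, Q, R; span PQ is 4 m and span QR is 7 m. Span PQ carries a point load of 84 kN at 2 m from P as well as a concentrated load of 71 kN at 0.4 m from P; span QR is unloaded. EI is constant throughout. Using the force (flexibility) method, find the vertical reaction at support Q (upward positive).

R_Q = 60.11 kN

Release continuity at Q by inserting a hinge; the redundant is the internal moment M_Q. The primary structure is two simply-supported spans PQ and QR.
Discontinuity in slope at Q on the released structure — sum the simple-span end rotations:
  span PQ: point load 84 at a = 2: Pab(L + a)/(6LEI) = 84/EI
  span PQ: point load 71 at a = 0.4: Pab(L + a)/(6LEI) = 18.74/EI
  relative rotation θ_0 = (102.7 + 0)/EI = 102.7/EI
A unit hogging moment at Q produces rotation L₁/(3EI) + L₂/(3EI) = 3.667/EI.
Slope continuity at Q: θ_0 = M_Q·3.667/EI, so M_Q = 102.7/3.667 = 28.02 kN·m (hogging).
Span PQ, ΣM about P with M_Q applied at Q: R_Q^{PQ}·4 = 196.4 + 28.02, so R_Q^{PQ} = 56.11 kN and R_P = 155 − 56.11 = 98.89 kN.
Span QR, ΣM about R: R_Q^{QR}·7 = 0 + 28.02, so R_Q^{QR} = 4.003 kN and R_R = 0 − 4.003 = -4.003 kN.
R_Q = 56.11 + 4.003 = 60.11 kN.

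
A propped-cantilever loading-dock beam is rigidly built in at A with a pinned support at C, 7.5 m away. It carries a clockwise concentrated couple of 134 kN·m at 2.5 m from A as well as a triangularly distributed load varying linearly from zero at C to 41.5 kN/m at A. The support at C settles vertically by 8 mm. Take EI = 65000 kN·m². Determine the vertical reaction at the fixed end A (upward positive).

Release the roller at C. Primary structure: cantilever fixed at A.
Primary-structure tip deflection at C by superposition:
  clockwise couple 134 at a = 2.5: M₀a(2L − a)/(2EI) = 2094/EI
  triangular load, peak 41.5 at the fixed end: w₀L⁴/(30EI) = 4377/EI
  δ_0 = 6471/EI
Flexibility coefficient — unit upward force at C: δ_{CC} = L³/(3EI) = 140.6/EI.
With EI = 65000 kN·m²: δ_0 = 0.099549 m and δ_{CC} = 0.002163 m/kN.
Compatibility — the beam at C must follow the support down by 0.008 m: δ_0 − R_C·δ_{CC} = 0.008, so R_C = (0.099549 − 0.008)/0.002163 = 42.32 kN.
Vertical equilibrium: R_A = ΣP − R_C = 155.6 − 42.32 = 113.3 kN.

R_A = 113.3 kN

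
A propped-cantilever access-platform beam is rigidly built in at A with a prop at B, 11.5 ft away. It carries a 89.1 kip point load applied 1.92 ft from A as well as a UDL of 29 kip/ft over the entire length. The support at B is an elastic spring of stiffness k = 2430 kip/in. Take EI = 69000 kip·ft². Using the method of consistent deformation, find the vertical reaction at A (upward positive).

R_A = 294.6 kip

Release the roller at B. Primary structure: cantilever fixed at A.
Primary-structure tip deflection at B by superposition:
  point load 89.1 at a = 1.92: Pa²(3L − a)/(6EI) = 1784/EI
  UDL 29: wL⁴/(8EI) = 63401/EI
  δ_0 = 65185/EI
Tip deflection under a unit load at B: L³/(3EI) = 507/EI.
With EI = 69000 kip·ft²: δ_0 = 0.94471 ft and δ_{BB} = 0.007347 ft/kip.
Compatibility — the spring shortens by R_B/k under the reaction it provides: δ_0 − R_B·δ_{BB} = R_B/k. With 1/k = 1/(2430×12) ft/kip = 0.000034 ft/kip, R_B = δ_0 / (δ_{BB} + 1/k) = 0.94471 / (0.007347 + 0.000034) = 128 kip.
Vertical equilibrium: R_A = ΣP − R_B = 422.6 − 128 = 294.6 kip.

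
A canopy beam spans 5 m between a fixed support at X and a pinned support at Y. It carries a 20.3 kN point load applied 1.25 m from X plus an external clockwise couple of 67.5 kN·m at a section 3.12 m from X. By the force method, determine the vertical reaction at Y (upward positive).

Take the reaction at Y as the redundant and release it; the primary structure is a cantilever fixed at X.
Free-end deflection of the primary structure under the applied loading (downward +):
  point load 20.3 at a = 1.25: Pa²(3L − a)/(6EI) = 72.69/EI
  clockwise couple 67.5 at a = 3.12: M₀a(2L − a)/(2EI) = 724.5/EI
  δ_0 = 797.2/EI
Tip deflection under a unit load at Y: L³/(3EI) = 41.67/EI.
Compatibility at Y: δ_0 − R_Y·δ_{YY} = 0, so R_Y = 797.2/41.67 = 19.13 kN.

R_Y = 19.13 kN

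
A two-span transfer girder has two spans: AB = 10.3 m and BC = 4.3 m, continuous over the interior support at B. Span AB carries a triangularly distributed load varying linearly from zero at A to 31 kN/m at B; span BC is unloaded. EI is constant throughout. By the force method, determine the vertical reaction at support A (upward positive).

Take M_B as the redundant. Released structure: two simple spans AB and BC with a hinge at B.
End slopes at the hinge B, treating each span as simply supported:
  span AB: triangular load, peak 31: w₀L³/(45EI) = 752.8/EI
  relative rotation θ_0 = (752.8 + 0)/EI = 752.8/EI
A unit hogging moment at B produces rotation L₁/(3EI) + L₂/(3EI) = 4.867/EI.
Slope continuity at B: θ_0 = M_B·4.867/EI, so M_B = 752.8/4.867 = 154.7 kN·m (hogging).
Span AB, ΣM about A with M_B applied at B: R_B^{AB}·10.3 = 1096 + 154.7, so R_B^{AB} = 121.5 kN and R_A = 159.7 − 121.5 = 38.2 kN.

R_A = 38.2 kN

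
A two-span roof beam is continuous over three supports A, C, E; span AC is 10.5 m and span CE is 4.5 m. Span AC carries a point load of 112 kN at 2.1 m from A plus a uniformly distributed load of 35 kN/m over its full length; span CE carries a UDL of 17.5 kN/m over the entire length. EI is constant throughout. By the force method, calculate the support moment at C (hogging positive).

Insert a hinge at C; M_C is the redundant, and each span becomes simply supported.
Discontinuity in slope at C on the released structure — sum the simple-span end rotations:
  span AC: point load 112 at a = 2.1: Pab(L + a)/(6LEI) = 395.1/EI
  span AC: UDL 35: wL³/(24EI) = 1688/EI
  span CE: UDL 17.5: wL³/(24EI) = 66.45/EI
  relative rotation θ_0 = (2083 + 66.45)/EI = 2150/EI
A unit hogging moment at C produces rotation L₁/(3EI) + L₂/(3EI) = 5/EI.
Compatibility: M_C·(L₁+L₂)/(3EI) = θ_0, giving M_C = 430 kN·m (hogging).

M_C = 430 kN·m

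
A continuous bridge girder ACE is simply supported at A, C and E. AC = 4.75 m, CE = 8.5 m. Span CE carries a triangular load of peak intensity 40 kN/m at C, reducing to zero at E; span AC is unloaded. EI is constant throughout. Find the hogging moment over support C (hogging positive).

M_C = 123.6 kN·m

Insert a hinge at C; M_C is the redundant, and each span becomes simply supported.
Discontinuity in slope at C on the released structure — sum the simple-span end rotations:
  span CE: triangular load, peak 40: w₀L³/(45EI) = 545.9/EI
  relative rotation θ_0 = (0 + 545.9)/EI = 545.9/EI
A unit hogging moment at C produces rotation L₁/(3EI) + L₂/(3EI) = 4.417/EI.
Compatibility: M_C·(L₁+L₂)/(3EI) = θ_0, giving M_C = 123.6 kN·m (hogging).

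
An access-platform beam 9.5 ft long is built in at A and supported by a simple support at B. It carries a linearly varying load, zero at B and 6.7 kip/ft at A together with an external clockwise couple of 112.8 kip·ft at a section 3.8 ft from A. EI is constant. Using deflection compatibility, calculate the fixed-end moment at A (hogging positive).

Choose R_B as the redundant. The primary structure is the cantilever fixed at A.
Primary-structure tip deflection at B by superposition:
  triangular load, peak 6.7 at the fixed end: w₀L⁴/(30EI) = 1819/EI
  clockwise couple 112.8 at a = 3.8: M₀a(2L − a)/(2EI) = 3258/EI
  δ_0 = 5077/EI
Tip deflection under a unit load at B: L³/(3EI) = 285.8/EI.
Compatibility at B: δ_0 − R_B·δ_{BB} = 0, so R_B = 5077/285.8 = 17.76 kip.
Moment equilibrium about A: M_A = Σ(load moments about A) − R_B·L = 213.6 − 17.76×9.5 = 44.82 kip·ft.

M_A = 44.82 kip·ft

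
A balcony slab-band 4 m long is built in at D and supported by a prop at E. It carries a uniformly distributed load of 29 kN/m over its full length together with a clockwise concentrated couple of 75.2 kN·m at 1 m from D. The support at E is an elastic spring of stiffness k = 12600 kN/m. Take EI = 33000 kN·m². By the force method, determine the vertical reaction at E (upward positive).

Release the roller at E. Primary structure: cantilever fixed at D.
Downward deflection at the released point E due to the loads:
  UDL 29: wL⁴/(8EI) = 928/EI
  clockwise couple 75.2 at a = 1: M₀a(2L − a)/(2EI) = 263.2/EI
  δ_0 = 1191/EI
Flexibility coefficient — unit upward force at E: δ_{EE} = L³/(3EI) = 21.33/EI.
With EI = 33000 kN·m²: δ_0 = 0.036097 m and δ_{EE} = 0.000646 m/kN.
Compatibility — the spring shortens by R_E/k under the reaction it provides: δ_0 − R_E·δ_{EE} = R_E/k. With 1/k = 0.000079 m/kN, R_E = δ_0 / (δ_{EE} + 1/k) = 0.036097 / (0.000646 + 0.000079) = 49.73 kN.

R_E = 49.73 kN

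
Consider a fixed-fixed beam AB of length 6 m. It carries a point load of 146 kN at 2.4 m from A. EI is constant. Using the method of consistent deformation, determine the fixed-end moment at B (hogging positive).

M_B = 84.1 kN·m

Take the two fixed-end moments M_A, M_B as redundants; the released structure is the simple span AB.
On the primary (simply-supported) span, the end slopes from the loading are:
  at A: point load 146 at a = 2.4: Pab(L + b)/(6LEI) = 336.4/EI
  at B: point load 146 at a = 2.4: Pab(L + a)/(6LEI) = 294.3/EI
  θ_A0 = 336.4/EI,  θ_B0 = 294.3/EI
Flexibility coefficients: a unit moment at one end gives L/(3EI) there and L/(6EI) at the far end, so f₁₁ = f₂₂ = 2/EI and f₁₂ = f₂₁ = 1/EI.
Compatibility — zero rotation at each built-in end:
  2 M_A + 1 M_B = 336.4
  1 M_A + 2 M_B = 294.3
Solving the pair gives M_A = 126.1 kN·m and M_B = 84.1 kN·m (hogging).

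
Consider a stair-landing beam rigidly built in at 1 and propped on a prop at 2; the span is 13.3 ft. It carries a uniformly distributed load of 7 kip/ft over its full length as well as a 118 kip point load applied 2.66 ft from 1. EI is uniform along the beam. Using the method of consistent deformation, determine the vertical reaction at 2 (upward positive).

Choose R_2 as the redundant. The primary structure is the cantilever fixed at 1.
Free-end deflection of the primary structure under the applied loading (downward +):
  UDL 7: wL⁴/(8EI) = 27379/EI
  point load 118 at a = 2.66: Pa²(3L − a)/(6EI) = 5182/EI
  δ_0 = 32561/EI
Tip deflection under a unit load at 2: L³/(3EI) = 784.2/EI.
Compatibility at 2: δ_0 − R_2·δ_{22} = 0, so R_2 = 32561/784.2 = 41.52 kip.

R_2 = 41.52 kip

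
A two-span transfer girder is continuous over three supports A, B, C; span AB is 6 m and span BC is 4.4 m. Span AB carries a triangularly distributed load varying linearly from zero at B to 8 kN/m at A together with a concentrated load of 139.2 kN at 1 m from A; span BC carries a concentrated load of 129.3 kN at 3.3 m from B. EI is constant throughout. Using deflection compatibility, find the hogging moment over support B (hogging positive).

M_B = 76.94 kN·m

Take M_B as the redundant. Released structure: two simple spans AB and BC with a hinge at B.
Discontinuity in slope at B on the released structure — sum the simple-span end rotations:
  span AB: triangular load, peak 8: 7w₀L³/(360EI) = 33.6/EI
  span AB: point load 139.2 at a = 1: Pab(L + a)/(6LEI) = 135.3/EI
  span BC: point load 129.3 at a = 3.3: Pab(L + b)/(6LEI) = 97.78/EI
  relative rotation θ_0 = (168.9 + 97.78)/EI = 266.7/EI
A unit hogging moment at B produces rotation L₁/(3EI) + L₂/(3EI) = 3.467/EI.
Compatibility: M_B·(L₁+L₂)/(3EI) = θ_0, giving M_B = 76.94 kN·m (hogging).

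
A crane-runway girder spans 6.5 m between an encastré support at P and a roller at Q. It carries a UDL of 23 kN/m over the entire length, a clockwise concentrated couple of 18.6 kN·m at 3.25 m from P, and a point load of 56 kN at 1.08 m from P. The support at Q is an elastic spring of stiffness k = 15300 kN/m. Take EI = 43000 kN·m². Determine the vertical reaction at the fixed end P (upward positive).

R_P = 145.9 kN

Choose R_Q as the redundant. The primary structure is the cantilever fixed at P.
Primary-structure tip deflection at Q by superposition:
  UDL 23: wL⁴/(8EI) = 5132/EI
  clockwise couple 18.6 at a = 3.25: M₀a(2L − a)/(2EI) = 294.7/EI
  point load 56 at a = 1.08: Pa²(3L − a)/(6EI) = 200.5/EI
  δ_0 = 5627/EI
Tip deflection under a unit load at Q: L³/(3EI) = 91.54/EI.
With EI = 43000 kN·m²: δ_0 = 0.13087 m and δ_{QQ} = 0.002129 m/kN.
Compatibility — the spring shortens by R_Q/k under the reaction it provides: δ_0 − R_Q·δ_{QQ} = R_Q/k. With 1/k = 0.000065 m/kN, R_Q = δ_0 / (δ_{QQ} + 1/k) = 0.13087 / (0.002129 + 0.000065) = 59.64 kN.
Vertical equilibrium: R_P = ΣP − R_Q = 205.5 − 59.64 = 145.9 kN.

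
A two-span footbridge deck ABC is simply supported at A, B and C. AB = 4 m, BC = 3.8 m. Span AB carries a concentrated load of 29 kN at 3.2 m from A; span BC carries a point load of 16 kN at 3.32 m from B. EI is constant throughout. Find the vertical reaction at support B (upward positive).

R_B = 30.56 kN

Insert a hinge at B; M_B is the redundant, and each span becomes simply supported.
Discontinuity in slope at B on the released structure — sum the simple-span end rotations:
  span AB: point load 29 at a = 3.2: Pab(L + a)/(6LEI) = 22.27/EI
  span BC: point load 16 at a = 3.32: Pab(L + b)/(6LEI) = 4.786/EI
  relative rotation θ_0 = (22.27 + 4.786)/EI = 27.06/EI
A unit hogging moment at B produces rotation L₁/(3EI) + L₂/(3EI) = 2.6/EI.
Slope continuity at B: θ_0 = M_B·2.6/EI, so M_B = 27.06/2.6 = 10.41 kN·m (hogging).
Span AB, ΣM about A with M_B applied at B: R_B^{AB}·4 = 92.8 + 10.41, so R_B^{AB} = 25.8 kN and R_A = 29 − 25.8 = 3.198 kN.
Span BC, ΣM about C: R_B^{BC}·3.8 = 7.68 + 10.41, so R_B^{BC} = 4.76 kN and R_C = 16 − 4.76 = 11.24 kN.
R_B = 25.8 + 4.76 = 30.56 kN.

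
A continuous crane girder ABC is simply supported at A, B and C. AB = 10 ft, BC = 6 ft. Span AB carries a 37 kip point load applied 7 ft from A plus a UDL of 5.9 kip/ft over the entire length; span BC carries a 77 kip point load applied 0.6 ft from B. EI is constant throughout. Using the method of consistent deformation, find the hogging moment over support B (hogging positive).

M_B = 102.2 kip·ft

Take M_B as the redundant. Released structure: two simple spans AB and BC with a hinge at B.
Rotations at B on the released spans (each span's end-slope, ×1/EI):
  span AB: point load 37 at a = 7: Pab(L + a)/(6LEI) = 220.2/EI
  span AB: UDL 5.9: wL³/(24EI) = 245.8/EI
  span BC: point load 77 at a = 0.6: Pab(L + b)/(6LEI) = 79/EI
  relative rotation θ_0 = (466 + 79)/EI = 545/EI
A unit hogging moment at B produces rotation L₁/(3EI) + L₂/(3EI) = 5.333/EI.
Slope continuity at B: θ_0 = M_B·5.333/EI, so M_B = 545/5.333 = 102.2 kip·ft (hogging).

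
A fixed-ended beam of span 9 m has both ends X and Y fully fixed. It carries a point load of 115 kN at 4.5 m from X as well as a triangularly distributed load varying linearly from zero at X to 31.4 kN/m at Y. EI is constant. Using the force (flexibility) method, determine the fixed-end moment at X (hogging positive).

Take the two fixed-end moments M_X, M_Y as redundants; the released structure is the simple span XY.
Simple-span end rotations at X and Y under the given loads:
  at X: point load 115 at a = 4.5: Pab(L + b)/(6LEI) = 582.2/EI
  at Y: point load 115 at a = 4.5: Pab(L + a)/(6LEI) = 582.2/EI
  at X: triangular load, peak 31.4: 7w₀L³/(360EI) = 445.1/EI
  at Y: triangular load, peak 31.4: w₀L³/(45EI) = 508.7/EI
  θ_X0 = 1027/EI,  θ_Y0 = 1091/EI
Flexibility coefficients: a unit moment at one end gives L/(3EI) there and L/(6EI) at the far end, so f₁₁ = f₂₂ = 3/EI and f₁₂ = f₂₁ = 1.5/EI.
Compatibility — zero rotation at each built-in end:
  3 M_X + 1.5 M_Y = 1027
  1.5 M_X + 3 M_Y = 1091
Solving the pair gives M_X = 214.2 kN·m and M_Y = 256.5 kN·m (hogging).

M_X = 214.2 kN·m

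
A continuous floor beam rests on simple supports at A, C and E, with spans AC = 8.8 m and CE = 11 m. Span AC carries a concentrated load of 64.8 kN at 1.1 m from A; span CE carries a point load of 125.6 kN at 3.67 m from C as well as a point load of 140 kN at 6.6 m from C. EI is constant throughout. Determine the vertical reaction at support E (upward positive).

Take M_C as the redundant. Released structure: two simple spans AC and CE with a hinge at C.
Discontinuity in slope at C on the released structure — sum the simple-span end rotations:
  span AC: point load 64.8 at a = 1.1: Pab(L + a)/(6LEI) = 102.9/EI
  span CE: point load 125.6 at a = 3.67: Pab(L + b)/(6LEI) = 938.4/EI
  span CE: point load 140 at a = 6.6: Pab(L + b)/(6LEI) = 948.6/EI
  relative rotation θ_0 = (102.9 + 1887)/EI = 1990/EI
A unit hogging moment at C produces rotation L₁/(3EI) + L₂/(3EI) = 6.6/EI.
Compatibility: M_C·(L₁+L₂)/(3EI) = θ_0, giving M_C = 301.5 kN·m (hogging).
Span CE, ΣM about E: R_C^{CE}·11 = 1537 + 301.5, so R_C^{CE} = 167.1 kN and R_E = 265.6 − 167.1 = 98.5 kN.

R_E = 98.5 kN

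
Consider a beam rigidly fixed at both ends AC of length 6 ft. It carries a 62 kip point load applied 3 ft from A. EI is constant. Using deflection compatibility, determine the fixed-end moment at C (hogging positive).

M_C = 46.5 kip·ft

Take the two fixed-end moments M_A, M_C as redundants; the released structure is the simple span AC.
On the primary (simply-supported) span, the end slopes from the loading are:
  at A: point load 62 at a = 3: Pab(L + b)/(6LEI) = 139.5/EI
  at C: point load 62 at a = 3: Pab(L + a)/(6LEI) = 139.5/EI
  θ_A0 = 139.5/EI,  θ_C0 = 139.5/EI
Flexibility coefficients: a unit moment at one end gives L/(3EI) there and L/(6EI) at the far end, so f₁₁ = f₂₂ = 2/EI and f₁₂ = f₂₁ = 1/EI.
Compatibility — zero rotation at each built-in end:
  2 M_A + 1 M_C = 139.5
  1 M_A + 2 M_C = 139.5
Solving the pair gives M_A = 46.5 kip·ft and M_C = 46.5 kip·ft (hogging).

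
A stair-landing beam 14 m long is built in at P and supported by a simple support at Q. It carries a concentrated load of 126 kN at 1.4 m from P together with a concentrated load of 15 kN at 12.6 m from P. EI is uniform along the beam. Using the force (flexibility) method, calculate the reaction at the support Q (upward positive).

Release the roller at Q. Primary structure: cantilever fixed at P.
Downward deflection at the released point Q due to the loads:
  point load 126 at a = 1.4: Pa²(3L − a)/(6EI) = 1671/EI
  point load 15 at a = 12.6: Pa²(3L − a)/(6EI) = 11669/EI
  δ_0 = 13340/EI
Tip deflection under a unit load at Q: L³/(3EI) = 914.7/EI.
Compatibility at Q: δ_0 − R_Q·δ_{QQ} = 0, so R_Q = 13340/914.7 = 14.58 kN.

R_Q = 14.58 kN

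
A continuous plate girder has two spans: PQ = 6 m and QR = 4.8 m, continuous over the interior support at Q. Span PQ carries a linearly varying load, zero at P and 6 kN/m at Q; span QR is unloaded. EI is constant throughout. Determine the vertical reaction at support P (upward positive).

Take M_Q as the redundant. Released structure: two simple spans PQ and QR with a hinge at Q.
Discontinuity in slope at Q on the released structure — sum the simple-span end rotations:
  span PQ: triangular load, peak 6: w₀L³/(45EI) = 28.8/EI
  relative rotation θ_0 = (28.8 + 0)/EI = 28.8/EI
A unit hogging moment at Q produces rotation L₁/(3EI) + L₂/(3EI) = 3.6/EI.
Slope continuity at Q: θ_0 = M_Q·3.6/EI, so M_Q = 28.8/3.6 = 8 kN·m (hogging).
Span PQ, ΣM about P with M_Q applied at Q: R_Q^{PQ}·6 = 72 + 8, so R_Q^{PQ} = 13.33 kN and R_P = 18 − 13.33 = 4.667 kN.

R_P = 4.667 kN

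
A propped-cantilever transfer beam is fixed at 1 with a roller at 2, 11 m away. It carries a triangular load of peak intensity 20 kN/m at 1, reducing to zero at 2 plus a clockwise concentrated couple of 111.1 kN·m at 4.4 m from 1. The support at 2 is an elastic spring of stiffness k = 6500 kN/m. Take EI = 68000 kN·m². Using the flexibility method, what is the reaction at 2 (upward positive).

Release the roller at 2. Primary structure: cantilever fixed at 1.
Free-end deflection of the primary structure under the applied loading (downward +):
  triangular load, peak 20 at the fixed end: w₀L⁴/(30EI) = 9761/EI
  clockwise couple 111.1 at a = 4.4: M₀a(2L − a)/(2EI) = 4302/EI
  δ_0 = 14062/EI
Flexibility coefficient — unit upward force at 2: δ_{22} = L³/(3EI) = 443.7/EI.
With EI = 68000 kN·m²: δ_0 = 0.2068 m and δ_{22} = 0.006525 m/kN.
Compatibility — the spring shortens by R_2/k under the reaction it provides: δ_0 − R_2·δ_{22} = R_2/k. With 1/k = 0.000154 m/kN, R_2 = δ_0 / (δ_{22} + 1/k) = 0.2068 / (0.006525 + 0.000154) = 30.97 kN.

R_2 = 30.97 kN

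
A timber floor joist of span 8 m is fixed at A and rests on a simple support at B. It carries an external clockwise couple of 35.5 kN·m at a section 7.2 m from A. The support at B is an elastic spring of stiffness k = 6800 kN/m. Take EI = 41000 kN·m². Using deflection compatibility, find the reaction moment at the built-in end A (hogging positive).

M_A = -15.42 kN·m

Choose R_B as the redundant. The primary structure is the cantilever fixed at A.
Downward deflection at the released point B due to the loads:
  clockwise couple 35.5 at a = 7.2: M₀a(2L − a)/(2EI) = 1125/EI
Flexibility coefficient — unit upward force at B: δ_{BB} = L³/(3EI) = 170.7/EI.
With EI = 41000 kN·m²: δ_0 = 0.02743 m and δ_{BB} = 0.004163 m/kN.
Compatibility — the spring shortens by R_B/k under the reaction it provides: δ_0 − R_B·δ_{BB} = R_B/k. With 1/k = 0.000147 m/kN, R_B = δ_0 / (δ_{BB} + 1/k) = 0.02743 / (0.004163 + 0.000147) = 6.365 kN.
Moment equilibrium about A: M_A = Σ(load moments about A) − R_B·L = 35.5 − 6.365×8 = -15.42 kN·m.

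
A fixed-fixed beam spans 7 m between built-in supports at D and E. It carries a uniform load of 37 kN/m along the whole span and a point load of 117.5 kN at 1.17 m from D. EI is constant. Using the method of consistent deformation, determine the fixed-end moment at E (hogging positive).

Take the two fixed-end moments M_D, M_E as redundants; the released structure is the simple span DE.
End rotations of the released simple span under the applied load (×1/EI):
  at D: UDL 37: wL³/(24EI) = 528.8/EI
  at E: UDL 37: wL³/(24EI) = 528.8/EI
  at D: point load 117.5 at a = 1.17: Pab(L + b)/(6LEI) = 244.8/EI
  at E: point load 117.5 at a = 1.17: Pab(L + a)/(6LEI) = 155.9/EI
  θ_D0 = 773.6/EI,  θ_E0 = 684.7/EI
Flexibility coefficients: a unit moment at one end gives L/(3EI) there and L/(6EI) at the far end, so f₁₁ = f₂₂ = 2.333/EI and f₁₂ = f₂₁ = 1.167/EI.
Compatibility — zero rotation at each built-in end:
  2.333 M_D + 1.167 M_E = 773.6
  1.167 M_D + 2.333 M_E = 684.7
Solving the pair gives M_D = 246.4 kN·m and M_E = 170.2 kN·m (hogging).

M_E = 170.2 kN·m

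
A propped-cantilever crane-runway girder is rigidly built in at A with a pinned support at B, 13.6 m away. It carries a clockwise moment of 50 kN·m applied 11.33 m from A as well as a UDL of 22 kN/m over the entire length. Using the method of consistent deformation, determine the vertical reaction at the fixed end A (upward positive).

Release the roller at B. Primary structure: cantilever fixed at A.
Downward deflection at the released point B due to the loads:
  clockwise couple 50 at a = 11.33: M₀a(2L − a)/(2EI) = 4495/EI
  UDL 22: wL⁴/(8EI) = 94078/EI
  δ_0 = 98573/EI
Tip deflection under a unit load at B: L³/(3EI) = 838.5/EI.
The prop prevents deflection at B: R_B = δ_0/δ_{BB} = 98573/838.5 = 117.6 kN.
Vertical equilibrium: R_A = ΣP − R_B = 299.2 − 117.6 = 181.6 kN.

R_A = 181.6 kN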